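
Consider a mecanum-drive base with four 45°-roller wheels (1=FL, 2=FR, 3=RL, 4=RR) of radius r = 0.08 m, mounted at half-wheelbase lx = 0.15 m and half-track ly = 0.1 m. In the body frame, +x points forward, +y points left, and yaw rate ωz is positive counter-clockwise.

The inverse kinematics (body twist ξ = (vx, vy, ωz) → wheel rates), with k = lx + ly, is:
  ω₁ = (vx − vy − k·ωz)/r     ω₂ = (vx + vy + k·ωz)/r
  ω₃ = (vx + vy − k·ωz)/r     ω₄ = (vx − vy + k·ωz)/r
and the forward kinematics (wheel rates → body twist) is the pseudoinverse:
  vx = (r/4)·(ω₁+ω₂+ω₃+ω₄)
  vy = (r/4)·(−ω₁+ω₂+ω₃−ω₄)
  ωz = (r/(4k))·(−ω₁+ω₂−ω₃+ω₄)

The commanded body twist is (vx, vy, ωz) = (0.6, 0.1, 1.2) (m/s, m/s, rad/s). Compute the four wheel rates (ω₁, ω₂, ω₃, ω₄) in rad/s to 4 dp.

(2.5000, 12.5000, 5.0000, 10.0000)

k = lx + ly = 0.15 + 0.1 = 0.2500;  k·ωz = 0.2500·1.2 = 0.3000
ω₁ (FL) = (vx − vy − k·ωz)/r = 0.2000/0.08 = 2.5000
ω₂ (FR) = (vx + vy + k·ωz)/r = 1.0000/0.08 = 12.5000
ω₃ (RL) = (vx + vy − k·ωz)/r = 0.4000/0.08 = 5.0000
ω₄ (RR) = (vx − vy + k·ωz)/r = 0.8000/0.08 = 10.0000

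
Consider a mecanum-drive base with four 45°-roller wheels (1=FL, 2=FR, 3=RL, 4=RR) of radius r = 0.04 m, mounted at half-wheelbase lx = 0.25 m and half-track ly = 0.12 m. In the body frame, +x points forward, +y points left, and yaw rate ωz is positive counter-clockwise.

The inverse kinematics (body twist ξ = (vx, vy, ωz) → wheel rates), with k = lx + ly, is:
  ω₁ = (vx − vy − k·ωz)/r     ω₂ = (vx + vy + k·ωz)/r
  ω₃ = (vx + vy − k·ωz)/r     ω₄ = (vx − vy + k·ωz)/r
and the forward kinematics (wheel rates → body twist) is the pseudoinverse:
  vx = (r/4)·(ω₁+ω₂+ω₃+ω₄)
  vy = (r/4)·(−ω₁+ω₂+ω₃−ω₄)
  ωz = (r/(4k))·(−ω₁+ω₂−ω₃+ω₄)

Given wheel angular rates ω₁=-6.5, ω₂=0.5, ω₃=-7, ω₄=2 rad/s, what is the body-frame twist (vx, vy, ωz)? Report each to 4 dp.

(-0.1100, -0.0200, 0.4324)

k = lx + ly = 0.25 + 0.12 = 0.3700
ω₁+ω₂+ω₃+ω₄ = -11.0000  →  vx = (0.04/4)·-11.0000 = -0.1100
−ω₁+ω₂+ω₃−ω₄ = -2.0000  →  vy = (0.04/4)·-2.0000 = -0.0200
−ω₁+ω₂−ω₃+ω₄ = 16.0000  →  ωz = (0.04/1.4800)·16.0000 = 0.4324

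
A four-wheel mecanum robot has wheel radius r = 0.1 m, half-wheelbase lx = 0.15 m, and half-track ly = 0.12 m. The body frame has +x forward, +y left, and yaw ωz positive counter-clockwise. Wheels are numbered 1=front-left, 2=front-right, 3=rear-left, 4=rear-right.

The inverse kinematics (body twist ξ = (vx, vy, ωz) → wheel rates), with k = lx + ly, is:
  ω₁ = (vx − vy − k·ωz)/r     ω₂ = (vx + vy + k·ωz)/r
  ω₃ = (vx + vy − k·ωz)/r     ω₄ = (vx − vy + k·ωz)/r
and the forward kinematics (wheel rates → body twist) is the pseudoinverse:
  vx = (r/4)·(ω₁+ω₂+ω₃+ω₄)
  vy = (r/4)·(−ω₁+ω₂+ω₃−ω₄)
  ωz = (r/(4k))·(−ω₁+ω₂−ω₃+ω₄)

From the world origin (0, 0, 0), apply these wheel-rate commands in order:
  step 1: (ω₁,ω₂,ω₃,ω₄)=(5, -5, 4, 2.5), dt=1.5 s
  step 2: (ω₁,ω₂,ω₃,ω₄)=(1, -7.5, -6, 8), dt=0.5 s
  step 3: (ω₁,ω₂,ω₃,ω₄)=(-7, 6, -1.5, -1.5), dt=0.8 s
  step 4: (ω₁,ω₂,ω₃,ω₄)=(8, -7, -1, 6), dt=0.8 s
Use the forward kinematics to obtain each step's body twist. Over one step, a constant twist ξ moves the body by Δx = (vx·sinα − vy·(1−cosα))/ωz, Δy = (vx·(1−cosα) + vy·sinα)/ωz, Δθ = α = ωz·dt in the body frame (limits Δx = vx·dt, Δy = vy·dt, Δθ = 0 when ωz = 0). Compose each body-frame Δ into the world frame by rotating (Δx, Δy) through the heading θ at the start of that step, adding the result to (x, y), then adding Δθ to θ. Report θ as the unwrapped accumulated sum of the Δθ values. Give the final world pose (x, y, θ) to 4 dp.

(-0.3765, -0.5195, -0.9722)

step 1: ξ=(vx,vy,ωz)=(0.1625, -0.2125, -1.0648), dt=1.5 → body Δ=(-0.0523, -0.3561, -1.5972) → world pose (-0.0523, -0.3561, -1.5972)
step 2: ξ=(vx,vy,ωz)=(-0.1125, -0.5625, 0.5093), dt=0.5 → body Δ=(-0.0200, -0.2853, 0.2546) → world pose (-0.3370, -0.3286, -1.3426)
step 3: ξ=(vx,vy,ωz)=(-0.1000, 0.3250, 1.2037), dt=0.8 → body Δ=(-0.1840, 0.1860, 0.9630) → world pose (-0.1974, -0.1073, -0.3796)
step 4: ξ=(vx,vy,ωz)=(0.1500, -0.5500, -0.7407), dt=0.8 → body Δ=(-0.0135, -0.4492, -0.5926) → world pose (-0.3765, -0.5195, -0.9722)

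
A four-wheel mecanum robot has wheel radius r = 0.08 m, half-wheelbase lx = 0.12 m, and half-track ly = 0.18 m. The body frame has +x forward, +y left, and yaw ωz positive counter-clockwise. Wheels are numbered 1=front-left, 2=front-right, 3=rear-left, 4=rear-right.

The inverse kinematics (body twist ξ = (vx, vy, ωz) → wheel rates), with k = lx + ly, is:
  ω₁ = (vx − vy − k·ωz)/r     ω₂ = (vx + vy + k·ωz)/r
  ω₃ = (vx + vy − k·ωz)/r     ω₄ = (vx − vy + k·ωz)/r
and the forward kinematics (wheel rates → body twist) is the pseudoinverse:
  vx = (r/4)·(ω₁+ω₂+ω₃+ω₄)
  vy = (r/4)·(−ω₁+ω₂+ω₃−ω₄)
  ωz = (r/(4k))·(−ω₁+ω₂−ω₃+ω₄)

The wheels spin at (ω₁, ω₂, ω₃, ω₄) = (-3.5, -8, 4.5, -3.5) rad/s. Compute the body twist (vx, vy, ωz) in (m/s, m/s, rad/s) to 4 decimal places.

k = lx + ly = 0.12 + 0.18 = 0.3000
ω₁+ω₂+ω₃+ω₄ = -10.5000  →  vx = (0.08/4)·-10.5000 = -0.2100
−ω₁+ω₂+ω₃−ω₄ = 3.5000  →  vy = (0.08/4)·3.5000 = 0.0700
−ω₁+ω₂−ω₃+ω₄ = -12.5000  →  ωz = (0.08/1.2000)·-12.5000 = -0.8333

(-0.2100, 0.0700, -0.8333)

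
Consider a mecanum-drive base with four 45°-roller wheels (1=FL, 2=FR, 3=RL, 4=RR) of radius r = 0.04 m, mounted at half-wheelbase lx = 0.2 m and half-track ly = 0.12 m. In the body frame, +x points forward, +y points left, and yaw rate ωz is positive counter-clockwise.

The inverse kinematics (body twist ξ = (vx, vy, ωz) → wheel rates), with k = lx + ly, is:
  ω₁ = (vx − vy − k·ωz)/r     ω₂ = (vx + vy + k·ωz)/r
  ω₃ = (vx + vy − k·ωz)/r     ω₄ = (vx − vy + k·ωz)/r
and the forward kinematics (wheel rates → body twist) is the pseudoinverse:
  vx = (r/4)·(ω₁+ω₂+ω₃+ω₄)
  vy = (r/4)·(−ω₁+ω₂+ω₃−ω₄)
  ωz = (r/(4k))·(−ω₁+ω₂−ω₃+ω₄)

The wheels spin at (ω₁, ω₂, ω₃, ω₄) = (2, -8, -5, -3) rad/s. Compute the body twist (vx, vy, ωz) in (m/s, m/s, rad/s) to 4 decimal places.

k = lx + ly = 0.2 + 0.12 = 0.3200
ω₁+ω₂+ω₃+ω₄ = -14.0000  →  vx = (0.04/4)·-14.0000 = -0.1400
−ω₁+ω₂+ω₃−ω₄ = -12.0000  →  vy = (0.04/4)·-12.0000 = -0.1200
−ω₁+ω₂−ω₃+ω₄ = -8.0000  →  ωz = (0.04/1.2800)·-8.0000 = -0.2500

(-0.1400, -0.1200, -0.2500)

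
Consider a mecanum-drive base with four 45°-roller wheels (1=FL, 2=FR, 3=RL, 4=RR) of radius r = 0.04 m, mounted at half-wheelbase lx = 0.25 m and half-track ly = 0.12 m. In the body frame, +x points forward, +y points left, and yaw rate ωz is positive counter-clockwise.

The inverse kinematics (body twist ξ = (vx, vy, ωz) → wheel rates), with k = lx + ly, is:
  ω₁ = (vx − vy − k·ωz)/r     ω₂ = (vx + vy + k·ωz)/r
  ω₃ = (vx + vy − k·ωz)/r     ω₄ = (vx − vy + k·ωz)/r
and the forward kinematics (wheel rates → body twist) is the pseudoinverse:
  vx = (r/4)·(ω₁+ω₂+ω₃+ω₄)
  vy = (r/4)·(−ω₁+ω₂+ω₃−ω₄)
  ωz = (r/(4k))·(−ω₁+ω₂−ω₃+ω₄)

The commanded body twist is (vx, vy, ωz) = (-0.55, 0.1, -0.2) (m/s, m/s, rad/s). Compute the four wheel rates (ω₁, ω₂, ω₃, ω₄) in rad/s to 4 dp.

(-14.4000, -13.1000, -9.4000, -18.1000)

k = lx + ly = 0.25 + 0.12 = 0.3700;  k·ωz = 0.3700·-0.2 = -0.0740
ω₁ (FL) = (vx − vy − k·ωz)/r = -0.5760/0.04 = -14.4000
ω₂ (FR) = (vx + vy + k·ωz)/r = -0.5240/0.04 = -13.1000
ω₃ (RL) = (vx + vy − k·ωz)/r = -0.3760/0.04 = -9.4000
ω₄ (RR) = (vx − vy + k·ωz)/r = -0.7240/0.04 = -18.1000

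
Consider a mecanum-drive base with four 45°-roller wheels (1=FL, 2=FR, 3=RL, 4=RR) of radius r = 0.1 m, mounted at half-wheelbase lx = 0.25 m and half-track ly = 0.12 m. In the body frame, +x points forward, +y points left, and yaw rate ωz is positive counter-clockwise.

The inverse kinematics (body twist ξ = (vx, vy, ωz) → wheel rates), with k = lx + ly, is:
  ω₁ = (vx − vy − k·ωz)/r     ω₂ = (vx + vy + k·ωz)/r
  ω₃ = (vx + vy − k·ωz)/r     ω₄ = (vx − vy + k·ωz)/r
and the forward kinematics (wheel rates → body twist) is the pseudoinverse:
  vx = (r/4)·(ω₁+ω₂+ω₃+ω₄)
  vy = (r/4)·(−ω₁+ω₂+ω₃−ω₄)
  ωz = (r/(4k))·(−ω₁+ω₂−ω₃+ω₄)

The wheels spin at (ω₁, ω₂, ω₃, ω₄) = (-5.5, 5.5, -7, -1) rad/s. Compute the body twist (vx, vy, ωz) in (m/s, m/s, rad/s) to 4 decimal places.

(-0.2000, 0.1250, 1.1486)

k = lx + ly = 0.25 + 0.12 = 0.3700
ω₁+ω₂+ω₃+ω₄ = -8.0000  →  vx = (0.1/4)·-8.0000 = -0.2000
−ω₁+ω₂+ω₃−ω₄ = 5.0000  →  vy = (0.1/4)·5.0000 = 0.1250
−ω₁+ω₂−ω₃+ω₄ = 17.0000  →  ωz = (0.1/1.4800)·17.0000 = 1.1486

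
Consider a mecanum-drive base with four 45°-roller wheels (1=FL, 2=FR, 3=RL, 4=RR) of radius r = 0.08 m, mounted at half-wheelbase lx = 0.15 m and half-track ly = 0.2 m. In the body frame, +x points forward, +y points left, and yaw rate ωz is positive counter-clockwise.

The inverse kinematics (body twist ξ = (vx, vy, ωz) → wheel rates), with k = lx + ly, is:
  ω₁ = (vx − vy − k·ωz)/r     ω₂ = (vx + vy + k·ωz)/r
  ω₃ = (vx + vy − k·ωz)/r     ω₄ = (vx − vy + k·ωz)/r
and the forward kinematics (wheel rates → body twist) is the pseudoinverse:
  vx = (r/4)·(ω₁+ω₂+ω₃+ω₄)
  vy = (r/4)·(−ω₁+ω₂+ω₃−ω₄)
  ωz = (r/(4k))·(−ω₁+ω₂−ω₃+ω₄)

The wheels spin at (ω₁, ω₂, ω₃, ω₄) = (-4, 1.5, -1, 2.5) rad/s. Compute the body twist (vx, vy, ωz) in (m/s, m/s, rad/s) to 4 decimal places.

(-0.0200, 0.0400, 0.5143)

k = lx + ly = 0.15 + 0.2 = 0.3500
ω₁+ω₂+ω₃+ω₄ = -1.0000  →  vx = (0.08/4)·-1.0000 = -0.0200
−ω₁+ω₂+ω₃−ω₄ = 2.0000  →  vy = (0.08/4)·2.0000 = 0.0400
−ω₁+ω₂−ω₃+ω₄ = 9.0000  →  ωz = (0.08/1.4000)·9.0000 = 0.5143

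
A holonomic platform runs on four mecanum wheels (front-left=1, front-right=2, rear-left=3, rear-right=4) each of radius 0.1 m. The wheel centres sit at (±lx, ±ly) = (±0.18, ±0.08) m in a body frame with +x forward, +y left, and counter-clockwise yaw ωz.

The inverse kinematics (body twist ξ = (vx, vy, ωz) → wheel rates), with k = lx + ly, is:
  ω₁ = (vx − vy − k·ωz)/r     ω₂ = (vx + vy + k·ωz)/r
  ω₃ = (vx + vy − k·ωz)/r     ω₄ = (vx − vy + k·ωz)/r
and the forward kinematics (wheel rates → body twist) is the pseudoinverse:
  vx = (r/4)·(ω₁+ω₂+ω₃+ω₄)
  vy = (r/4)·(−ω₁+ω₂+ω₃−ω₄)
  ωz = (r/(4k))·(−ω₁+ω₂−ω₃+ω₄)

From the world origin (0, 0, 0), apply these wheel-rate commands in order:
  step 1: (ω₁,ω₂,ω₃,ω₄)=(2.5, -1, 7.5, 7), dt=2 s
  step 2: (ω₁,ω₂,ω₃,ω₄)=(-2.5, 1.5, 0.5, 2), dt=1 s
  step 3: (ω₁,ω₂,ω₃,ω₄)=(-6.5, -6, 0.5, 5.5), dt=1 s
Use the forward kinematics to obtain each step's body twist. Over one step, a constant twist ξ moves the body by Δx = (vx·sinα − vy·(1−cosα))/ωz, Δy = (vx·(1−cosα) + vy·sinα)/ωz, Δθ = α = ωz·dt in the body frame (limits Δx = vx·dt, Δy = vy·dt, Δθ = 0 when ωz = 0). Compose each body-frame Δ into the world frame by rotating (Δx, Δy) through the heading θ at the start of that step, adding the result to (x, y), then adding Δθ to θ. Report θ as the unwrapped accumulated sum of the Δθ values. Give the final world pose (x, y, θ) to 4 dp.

(0.5729, -0.5073, 0.2885)

step 1: ξ=(vx,vy,ωz)=(0.4000, -0.0750, -0.3846), dt=2.0 → body Δ=(0.6685, -0.4285, -0.7692) → world pose (0.6685, -0.4285, -0.7692)
step 2: ξ=(vx,vy,ωz)=(0.0375, 0.0625, 0.5288), dt=1.0 → body Δ=(0.0196, 0.0693, 0.5288) → world pose (0.7308, -0.3923, -0.2404)
step 3: ξ=(vx,vy,ωz)=(-0.1625, -0.1125, 0.5288), dt=1.0 → body Δ=(-0.1260, -0.1493, 0.5288) → world pose (0.5729, -0.5073, 0.2885)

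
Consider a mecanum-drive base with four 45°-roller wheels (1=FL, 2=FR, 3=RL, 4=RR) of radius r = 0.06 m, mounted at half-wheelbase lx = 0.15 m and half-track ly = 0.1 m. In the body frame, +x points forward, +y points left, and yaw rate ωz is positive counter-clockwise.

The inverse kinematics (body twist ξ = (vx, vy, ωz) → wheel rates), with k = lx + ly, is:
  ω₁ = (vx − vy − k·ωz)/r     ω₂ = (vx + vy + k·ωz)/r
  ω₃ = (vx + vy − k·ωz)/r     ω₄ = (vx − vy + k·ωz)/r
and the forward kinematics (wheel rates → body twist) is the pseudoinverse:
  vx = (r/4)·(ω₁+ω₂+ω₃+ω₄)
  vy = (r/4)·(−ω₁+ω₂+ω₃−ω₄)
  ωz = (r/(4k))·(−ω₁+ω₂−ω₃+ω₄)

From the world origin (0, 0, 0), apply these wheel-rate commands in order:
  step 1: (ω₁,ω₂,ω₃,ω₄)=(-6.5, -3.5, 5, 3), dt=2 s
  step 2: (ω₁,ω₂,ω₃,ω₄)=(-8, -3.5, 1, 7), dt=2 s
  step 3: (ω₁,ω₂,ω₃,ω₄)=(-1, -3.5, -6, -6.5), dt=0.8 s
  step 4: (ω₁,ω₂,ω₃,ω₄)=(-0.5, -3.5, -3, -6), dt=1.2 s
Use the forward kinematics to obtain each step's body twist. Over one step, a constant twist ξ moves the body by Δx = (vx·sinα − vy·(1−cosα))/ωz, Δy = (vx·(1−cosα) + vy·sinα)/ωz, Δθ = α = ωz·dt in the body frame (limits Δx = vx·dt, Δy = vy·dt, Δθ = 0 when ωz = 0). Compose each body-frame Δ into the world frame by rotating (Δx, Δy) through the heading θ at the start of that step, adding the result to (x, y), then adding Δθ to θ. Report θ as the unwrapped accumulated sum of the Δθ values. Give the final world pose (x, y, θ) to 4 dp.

(-0.2633, -0.3526, 0.8040)

step 1: ξ=(vx,vy,ωz)=(-0.0300, 0.0750, 0.0600), dt=2.0 → body Δ=(-0.0688, 0.1460, 0.1200) → world pose (-0.0688, 0.1460, 0.1200)
step 2: ξ=(vx,vy,ωz)=(-0.0525, -0.0225, 0.6300), dt=2.0 → body Δ=(-0.0545, -0.0919, 1.2600) → world pose (-0.1120, 0.0483, 1.3800)
step 3: ξ=(vx,vy,ωz)=(-0.2550, -0.0300, -0.1800), dt=0.8 → body Δ=(-0.2050, -0.0093, -0.1440) → world pose (-0.1418, -0.1547, 1.2360)
step 4: ξ=(vx,vy,ωz)=(-0.1950, 0.0000, -0.3600), dt=1.2 → body Δ=(-0.2268, 0.0498, -0.4320) → world pose (-0.2633, -0.3526, 0.8040)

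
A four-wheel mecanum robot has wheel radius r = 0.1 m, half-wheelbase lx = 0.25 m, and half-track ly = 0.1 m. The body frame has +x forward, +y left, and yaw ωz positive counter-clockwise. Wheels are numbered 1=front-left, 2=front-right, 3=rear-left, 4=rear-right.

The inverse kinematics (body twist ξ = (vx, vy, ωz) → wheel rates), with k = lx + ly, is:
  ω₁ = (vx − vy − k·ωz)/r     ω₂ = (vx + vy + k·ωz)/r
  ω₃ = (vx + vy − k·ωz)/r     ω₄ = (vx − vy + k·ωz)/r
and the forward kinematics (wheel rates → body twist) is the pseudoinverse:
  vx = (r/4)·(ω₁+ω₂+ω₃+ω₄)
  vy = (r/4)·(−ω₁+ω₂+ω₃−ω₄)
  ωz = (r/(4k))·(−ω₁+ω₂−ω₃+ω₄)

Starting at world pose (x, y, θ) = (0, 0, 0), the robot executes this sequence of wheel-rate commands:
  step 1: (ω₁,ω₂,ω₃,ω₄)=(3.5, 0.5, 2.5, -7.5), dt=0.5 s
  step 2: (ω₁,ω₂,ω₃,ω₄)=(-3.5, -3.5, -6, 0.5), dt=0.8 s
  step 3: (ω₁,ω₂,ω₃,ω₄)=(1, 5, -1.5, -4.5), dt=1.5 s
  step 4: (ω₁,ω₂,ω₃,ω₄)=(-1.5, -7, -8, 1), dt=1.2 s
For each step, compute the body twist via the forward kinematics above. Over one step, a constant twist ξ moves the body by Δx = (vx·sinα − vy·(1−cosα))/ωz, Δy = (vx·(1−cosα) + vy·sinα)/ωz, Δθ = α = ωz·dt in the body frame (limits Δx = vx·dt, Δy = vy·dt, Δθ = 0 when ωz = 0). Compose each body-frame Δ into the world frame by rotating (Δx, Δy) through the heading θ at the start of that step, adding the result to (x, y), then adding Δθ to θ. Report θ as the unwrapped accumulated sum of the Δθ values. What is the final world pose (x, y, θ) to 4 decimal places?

step 1: ξ=(vx,vy,ωz)=(-0.0250, 0.1750, -0.9286), dt=0.5 → body Δ=(0.0079, 0.0872, -0.4643) → world pose (0.0079, 0.0872, -0.4643)
step 2: ξ=(vx,vy,ωz)=(-0.3125, -0.1625, 0.4643), dt=0.8 → body Δ=(-0.2204, -0.1729, 0.3714) → world pose (-0.2666, 0.0313, -0.0929)
step 3: ξ=(vx,vy,ωz)=(0.0000, 0.1750, 0.0714), dt=1.5 → body Δ=(-0.0140, 0.2620, 0.1071) → world pose (-0.2563, 0.2935, 0.0143)
step 4: ξ=(vx,vy,ωz)=(-0.3875, -0.3625, 0.2500), dt=1.2 → body Δ=(-0.3933, -0.4977, 0.3000) → world pose (-0.6425, -0.2098, 0.3143)

(-0.6425, -0.2098, 0.3143)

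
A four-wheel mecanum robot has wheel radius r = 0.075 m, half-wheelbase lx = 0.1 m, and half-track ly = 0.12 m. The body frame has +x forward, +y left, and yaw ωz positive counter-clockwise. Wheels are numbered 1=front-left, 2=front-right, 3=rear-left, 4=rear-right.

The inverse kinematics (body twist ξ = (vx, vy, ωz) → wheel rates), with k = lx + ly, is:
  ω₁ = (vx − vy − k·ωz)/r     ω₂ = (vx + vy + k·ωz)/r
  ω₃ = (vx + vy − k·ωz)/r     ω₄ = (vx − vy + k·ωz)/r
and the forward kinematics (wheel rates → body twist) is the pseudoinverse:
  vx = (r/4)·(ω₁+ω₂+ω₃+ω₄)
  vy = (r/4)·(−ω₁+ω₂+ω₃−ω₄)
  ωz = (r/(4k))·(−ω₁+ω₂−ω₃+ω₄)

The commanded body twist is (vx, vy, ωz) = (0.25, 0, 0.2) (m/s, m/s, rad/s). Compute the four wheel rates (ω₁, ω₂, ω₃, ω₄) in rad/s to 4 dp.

(2.7467, 3.9200, 2.7467, 3.9200)

k = lx + ly = 0.1 + 0.12 = 0.2200;  k·ωz = 0.2200·0.2 = 0.0440
ω₁ (FL) = (vx − vy − k·ωz)/r = 0.2060/0.075 = 2.7467
ω₂ (FR) = (vx + vy + k·ωz)/r = 0.2940/0.075 = 3.9200
ω₃ (RL) = (vx + vy − k·ωz)/r = 0.2060/0.075 = 2.7467
ω₄ (RR) = (vx − vy + k·ωz)/r = 0.2940/0.075 = 3.9200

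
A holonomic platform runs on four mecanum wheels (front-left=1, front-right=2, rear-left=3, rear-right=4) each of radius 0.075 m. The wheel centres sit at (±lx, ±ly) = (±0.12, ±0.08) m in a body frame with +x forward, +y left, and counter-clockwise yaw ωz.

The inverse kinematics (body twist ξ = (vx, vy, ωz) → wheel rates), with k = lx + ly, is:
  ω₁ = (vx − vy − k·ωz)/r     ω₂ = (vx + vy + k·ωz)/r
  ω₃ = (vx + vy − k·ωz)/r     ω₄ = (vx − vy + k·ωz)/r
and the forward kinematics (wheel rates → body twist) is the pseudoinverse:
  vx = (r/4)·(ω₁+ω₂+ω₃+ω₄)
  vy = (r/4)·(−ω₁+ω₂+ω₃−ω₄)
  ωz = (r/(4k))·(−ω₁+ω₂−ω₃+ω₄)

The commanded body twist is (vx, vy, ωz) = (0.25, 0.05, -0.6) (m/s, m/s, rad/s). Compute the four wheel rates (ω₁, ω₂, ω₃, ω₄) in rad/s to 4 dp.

k = lx + ly = 0.12 + 0.08 = 0.2000;  k·ωz = 0.2000·-0.6 = -0.1200
ω₁ (FL) = (vx − vy − k·ωz)/r = 0.3200/0.075 = 4.2667
ω₂ (FR) = (vx + vy + k·ωz)/r = 0.1800/0.075 = 2.4000
ω₃ (RL) = (vx + vy − k·ωz)/r = 0.4200/0.075 = 5.6000
ω₄ (RR) = (vx − vy + k·ωz)/r = 0.0800/0.075 = 1.0667

(4.2667, 2.4000, 5.6000, 1.0667)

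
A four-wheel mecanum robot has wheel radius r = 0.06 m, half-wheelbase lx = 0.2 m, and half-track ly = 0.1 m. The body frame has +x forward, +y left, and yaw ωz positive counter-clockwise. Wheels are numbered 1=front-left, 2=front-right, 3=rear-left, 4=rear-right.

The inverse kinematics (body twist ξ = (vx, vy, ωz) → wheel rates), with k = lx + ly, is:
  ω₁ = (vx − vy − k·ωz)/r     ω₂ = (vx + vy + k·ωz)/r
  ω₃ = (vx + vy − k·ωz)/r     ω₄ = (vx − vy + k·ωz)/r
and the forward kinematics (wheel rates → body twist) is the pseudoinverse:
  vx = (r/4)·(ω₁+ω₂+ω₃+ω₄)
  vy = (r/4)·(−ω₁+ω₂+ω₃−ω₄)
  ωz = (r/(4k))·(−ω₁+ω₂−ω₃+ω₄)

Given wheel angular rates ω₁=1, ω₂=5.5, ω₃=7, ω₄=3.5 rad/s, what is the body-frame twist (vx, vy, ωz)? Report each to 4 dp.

(0.2550, 0.1200, 0.0500)

k = lx + ly = 0.2 + 0.1 = 0.3000
ω₁+ω₂+ω₃+ω₄ = 17.0000  →  vx = (0.06/4)·17.0000 = 0.2550
−ω₁+ω₂+ω₃−ω₄ = 8.0000  →  vy = (0.06/4)·8.0000 = 0.1200
−ω₁+ω₂−ω₃+ω₄ = 1.0000  →  ωz = (0.06/1.2000)·1.0000 = 0.0500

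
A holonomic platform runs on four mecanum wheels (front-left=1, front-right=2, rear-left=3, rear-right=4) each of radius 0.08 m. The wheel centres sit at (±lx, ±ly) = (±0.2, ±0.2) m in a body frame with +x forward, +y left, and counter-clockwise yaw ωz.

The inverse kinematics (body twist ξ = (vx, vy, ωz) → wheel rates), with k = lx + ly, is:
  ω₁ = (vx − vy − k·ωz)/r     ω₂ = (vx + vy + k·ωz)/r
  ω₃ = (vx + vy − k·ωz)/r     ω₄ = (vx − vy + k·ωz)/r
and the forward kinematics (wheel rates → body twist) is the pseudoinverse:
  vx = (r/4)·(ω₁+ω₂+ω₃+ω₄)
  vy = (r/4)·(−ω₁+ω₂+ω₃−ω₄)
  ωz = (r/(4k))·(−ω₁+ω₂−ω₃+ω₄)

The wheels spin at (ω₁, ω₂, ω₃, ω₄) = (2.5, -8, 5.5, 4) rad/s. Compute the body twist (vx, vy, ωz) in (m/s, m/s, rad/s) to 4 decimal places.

k = lx + ly = 0.2 + 0.2 = 0.4000
ω₁+ω₂+ω₃+ω₄ = 4.0000  →  vx = (0.08/4)·4.0000 = 0.0800
−ω₁+ω₂+ω₃−ω₄ = -9.0000  →  vy = (0.08/4)·-9.0000 = -0.1800
−ω₁+ω₂−ω₃+ω₄ = -12.0000  →  ωz = (0.08/1.6000)·-12.0000 = -0.6000

(0.0800, -0.1800, -0.6000)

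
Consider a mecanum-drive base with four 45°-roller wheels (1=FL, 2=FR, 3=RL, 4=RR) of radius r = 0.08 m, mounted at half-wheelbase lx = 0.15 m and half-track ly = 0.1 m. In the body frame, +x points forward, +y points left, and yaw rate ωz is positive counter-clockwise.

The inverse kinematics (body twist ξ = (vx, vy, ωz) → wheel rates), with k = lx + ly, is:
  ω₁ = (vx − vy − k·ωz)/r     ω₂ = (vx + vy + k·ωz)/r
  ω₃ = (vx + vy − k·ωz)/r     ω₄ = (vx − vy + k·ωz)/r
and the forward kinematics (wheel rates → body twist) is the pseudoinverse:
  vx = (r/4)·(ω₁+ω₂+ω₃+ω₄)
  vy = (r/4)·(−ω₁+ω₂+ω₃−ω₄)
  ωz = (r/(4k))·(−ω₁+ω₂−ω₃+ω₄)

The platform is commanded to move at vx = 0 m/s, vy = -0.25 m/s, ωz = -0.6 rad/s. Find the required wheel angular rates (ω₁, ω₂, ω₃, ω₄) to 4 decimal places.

k = lx + ly = 0.15 + 0.1 = 0.2500;  k·ωz = 0.2500·-0.6 = -0.1500
ω₁ (FL) = (vx − vy − k·ωz)/r = 0.4000/0.08 = 5.0000
ω₂ (FR) = (vx + vy + k·ωz)/r = -0.4000/0.08 = -5.0000
ω₃ (RL) = (vx + vy − k·ωz)/r = -0.1000/0.08 = -1.2500
ω₄ (RR) = (vx − vy + k·ωz)/r = 0.1000/0.08 = 1.2500

(5.0000, -5.0000, -1.2500, 1.2500)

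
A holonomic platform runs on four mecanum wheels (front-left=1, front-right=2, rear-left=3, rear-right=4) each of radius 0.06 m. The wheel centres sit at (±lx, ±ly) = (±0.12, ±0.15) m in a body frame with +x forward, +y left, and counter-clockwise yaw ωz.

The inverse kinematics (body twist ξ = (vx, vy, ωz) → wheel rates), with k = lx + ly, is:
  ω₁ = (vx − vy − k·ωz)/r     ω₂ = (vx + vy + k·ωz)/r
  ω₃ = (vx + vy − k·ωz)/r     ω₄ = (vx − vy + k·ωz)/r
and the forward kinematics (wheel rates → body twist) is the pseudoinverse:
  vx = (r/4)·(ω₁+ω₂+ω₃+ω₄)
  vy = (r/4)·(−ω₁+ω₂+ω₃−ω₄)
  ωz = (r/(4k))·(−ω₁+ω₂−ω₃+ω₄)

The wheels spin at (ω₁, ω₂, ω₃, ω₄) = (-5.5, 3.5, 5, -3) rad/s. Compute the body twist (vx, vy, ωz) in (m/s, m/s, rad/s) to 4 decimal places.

k = lx + ly = 0.12 + 0.15 = 0.2700
ω₁+ω₂+ω₃+ω₄ = 0.0000  →  vx = (0.06/4)·0.0000 = 0.0000
−ω₁+ω₂+ω₃−ω₄ = 17.0000  →  vy = (0.06/4)·17.0000 = 0.2550
−ω₁+ω₂−ω₃+ω₄ = 1.0000  →  ωz = (0.06/1.0800)·1.0000 = 0.0556

(0.0000, 0.2550, 0.0556)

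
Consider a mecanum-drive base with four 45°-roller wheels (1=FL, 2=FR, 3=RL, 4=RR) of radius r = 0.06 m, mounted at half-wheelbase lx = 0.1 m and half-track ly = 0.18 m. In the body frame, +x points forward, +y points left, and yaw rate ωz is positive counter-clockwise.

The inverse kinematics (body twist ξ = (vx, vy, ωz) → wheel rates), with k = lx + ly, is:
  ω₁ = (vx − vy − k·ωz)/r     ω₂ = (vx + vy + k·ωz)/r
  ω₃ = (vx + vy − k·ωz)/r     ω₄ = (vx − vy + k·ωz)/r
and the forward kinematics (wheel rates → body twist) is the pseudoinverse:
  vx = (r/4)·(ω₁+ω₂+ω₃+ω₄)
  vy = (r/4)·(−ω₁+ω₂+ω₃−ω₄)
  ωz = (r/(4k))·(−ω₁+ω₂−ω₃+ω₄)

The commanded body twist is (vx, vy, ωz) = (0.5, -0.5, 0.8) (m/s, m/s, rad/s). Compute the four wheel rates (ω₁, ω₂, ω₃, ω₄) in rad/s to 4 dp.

(12.9333, 3.7333, -3.7333, 20.4000)

k = lx + ly = 0.1 + 0.18 = 0.2800;  k·ωz = 0.2800·0.8 = 0.2240
ω₁ (FL) = (vx − vy − k·ωz)/r = 0.7760/0.06 = 12.9333
ω₂ (FR) = (vx + vy + k·ωz)/r = 0.2240/0.06 = 3.7333
ω₃ (RL) = (vx + vy − k·ωz)/r = -0.2240/0.06 = -3.7333
ω₄ (RR) = (vx − vy + k·ωz)/r = 1.2240/0.06 = 20.4000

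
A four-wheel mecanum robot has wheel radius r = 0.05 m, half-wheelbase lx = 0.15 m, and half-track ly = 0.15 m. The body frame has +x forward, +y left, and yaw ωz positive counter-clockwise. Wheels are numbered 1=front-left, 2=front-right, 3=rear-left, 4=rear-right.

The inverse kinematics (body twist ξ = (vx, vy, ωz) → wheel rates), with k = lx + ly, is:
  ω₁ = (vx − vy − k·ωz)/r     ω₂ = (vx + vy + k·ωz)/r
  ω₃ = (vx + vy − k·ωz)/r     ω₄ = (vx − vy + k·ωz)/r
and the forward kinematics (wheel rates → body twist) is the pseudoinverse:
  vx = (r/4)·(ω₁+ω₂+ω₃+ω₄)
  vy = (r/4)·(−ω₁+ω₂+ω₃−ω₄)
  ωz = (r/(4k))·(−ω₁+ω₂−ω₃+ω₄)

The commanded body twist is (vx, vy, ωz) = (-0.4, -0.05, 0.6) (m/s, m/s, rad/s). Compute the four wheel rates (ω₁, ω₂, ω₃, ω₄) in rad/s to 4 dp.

(-10.6000, -5.4000, -12.6000, -3.4000)

k = lx + ly = 0.15 + 0.15 = 0.3000;  k·ωz = 0.3000·0.6 = 0.1800
ω₁ (FL) = (vx − vy − k·ωz)/r = -0.5300/0.05 = -10.6000
ω₂ (FR) = (vx + vy + k·ωz)/r = -0.2700/0.05 = -5.4000
ω₃ (RL) = (vx + vy − k·ωz)/r = -0.6300/0.05 = -12.6000
ω₄ (RR) = (vx − vy + k·ωz)/r = -0.1700/0.05 = -3.4000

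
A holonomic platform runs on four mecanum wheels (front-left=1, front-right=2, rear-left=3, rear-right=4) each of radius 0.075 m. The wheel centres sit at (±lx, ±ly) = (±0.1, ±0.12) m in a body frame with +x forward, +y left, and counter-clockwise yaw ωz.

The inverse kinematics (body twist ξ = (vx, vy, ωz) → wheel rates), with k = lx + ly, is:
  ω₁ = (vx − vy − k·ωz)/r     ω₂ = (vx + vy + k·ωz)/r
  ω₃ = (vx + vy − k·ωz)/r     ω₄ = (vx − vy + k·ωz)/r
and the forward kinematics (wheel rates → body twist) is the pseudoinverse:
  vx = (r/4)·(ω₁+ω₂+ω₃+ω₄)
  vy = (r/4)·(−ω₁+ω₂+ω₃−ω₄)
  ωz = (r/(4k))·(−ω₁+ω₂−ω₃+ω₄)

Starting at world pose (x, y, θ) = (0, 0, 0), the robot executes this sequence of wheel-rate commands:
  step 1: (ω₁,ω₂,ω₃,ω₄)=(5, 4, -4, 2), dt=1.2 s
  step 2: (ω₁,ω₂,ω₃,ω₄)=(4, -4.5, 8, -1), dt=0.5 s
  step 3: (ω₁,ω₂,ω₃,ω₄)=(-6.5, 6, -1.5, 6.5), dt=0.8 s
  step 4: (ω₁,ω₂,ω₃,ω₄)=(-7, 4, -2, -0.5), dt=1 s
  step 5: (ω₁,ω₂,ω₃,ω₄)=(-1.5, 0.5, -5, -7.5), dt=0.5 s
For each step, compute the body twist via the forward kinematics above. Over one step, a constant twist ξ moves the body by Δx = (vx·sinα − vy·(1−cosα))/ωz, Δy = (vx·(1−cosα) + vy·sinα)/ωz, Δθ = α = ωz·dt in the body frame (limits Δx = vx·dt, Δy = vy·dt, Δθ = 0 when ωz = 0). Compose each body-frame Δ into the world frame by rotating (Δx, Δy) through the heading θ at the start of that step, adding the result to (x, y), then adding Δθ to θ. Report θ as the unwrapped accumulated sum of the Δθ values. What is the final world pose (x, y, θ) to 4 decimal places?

step 1: ξ=(vx,vy,ωz)=(0.1313, -0.1313, 0.4261), dt=1.2 → body Δ=(0.1901, -0.1113, 0.5114) → world pose (0.1901, -0.1113, 0.5114)
step 2: ξ=(vx,vy,ωz)=(0.1219, 0.0094, -1.4915), dt=0.5 → body Δ=(0.0571, -0.0174, -0.7457) → world pose (0.2485, -0.0986, -0.2344)
step 3: ξ=(vx,vy,ωz)=(0.0844, 0.0844, 1.7472), dt=0.8 → body Δ=(0.0076, 0.0875, 1.3977) → world pose (0.2762, -0.0152, 1.1634)
step 4: ξ=(vx,vy,ωz)=(-0.1031, 0.1781, 1.0653), dt=1.0 → body Δ=(-0.1709, 0.0964, 1.0653) → world pose (0.1200, -0.1339, 2.2287)
step 5: ξ=(vx,vy,ωz)=(-0.2531, 0.0844, -0.0426), dt=0.5 → body Δ=(-0.1261, 0.0435, -0.0213) → world pose (0.1626, -0.2603, 2.2074)

(0.1626, -0.2603, 2.2074)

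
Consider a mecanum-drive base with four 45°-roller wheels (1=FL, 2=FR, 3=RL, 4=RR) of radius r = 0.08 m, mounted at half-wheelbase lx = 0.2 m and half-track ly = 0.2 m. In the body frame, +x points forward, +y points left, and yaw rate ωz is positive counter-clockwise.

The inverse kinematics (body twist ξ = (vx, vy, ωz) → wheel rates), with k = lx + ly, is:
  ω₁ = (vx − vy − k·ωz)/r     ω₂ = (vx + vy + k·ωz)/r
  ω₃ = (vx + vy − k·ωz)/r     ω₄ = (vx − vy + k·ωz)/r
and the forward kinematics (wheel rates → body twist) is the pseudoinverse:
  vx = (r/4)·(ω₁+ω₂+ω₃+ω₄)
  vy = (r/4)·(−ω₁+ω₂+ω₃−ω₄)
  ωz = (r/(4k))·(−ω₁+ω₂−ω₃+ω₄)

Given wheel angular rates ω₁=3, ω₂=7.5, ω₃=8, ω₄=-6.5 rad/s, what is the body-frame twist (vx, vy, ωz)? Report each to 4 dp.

(0.2400, 0.3800, -0.5000)

k = lx + ly = 0.2 + 0.2 = 0.4000
ω₁+ω₂+ω₃+ω₄ = 12.0000  →  vx = (0.08/4)·12.0000 = 0.2400
−ω₁+ω₂+ω₃−ω₄ = 19.0000  →  vy = (0.08/4)·19.0000 = 0.3800
−ω₁+ω₂−ω₃+ω₄ = -10.0000  →  ωz = (0.08/1.6000)·-10.0000 = -0.5000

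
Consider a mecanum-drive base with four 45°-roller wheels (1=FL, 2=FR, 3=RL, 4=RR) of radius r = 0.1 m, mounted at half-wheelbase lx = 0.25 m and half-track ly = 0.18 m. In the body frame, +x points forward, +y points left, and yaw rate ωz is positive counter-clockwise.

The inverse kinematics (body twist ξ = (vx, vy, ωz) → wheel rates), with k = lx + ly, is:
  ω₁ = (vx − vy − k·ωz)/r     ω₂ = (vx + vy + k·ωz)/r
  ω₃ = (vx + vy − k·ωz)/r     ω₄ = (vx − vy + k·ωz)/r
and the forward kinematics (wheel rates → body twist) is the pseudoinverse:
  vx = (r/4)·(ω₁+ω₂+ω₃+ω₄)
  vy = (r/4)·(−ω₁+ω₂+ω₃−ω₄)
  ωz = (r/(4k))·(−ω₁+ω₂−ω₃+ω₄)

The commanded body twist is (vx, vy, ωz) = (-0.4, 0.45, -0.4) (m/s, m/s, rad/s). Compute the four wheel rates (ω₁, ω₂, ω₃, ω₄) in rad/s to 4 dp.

(-6.7800, -1.2200, 2.2200, -10.2200)

k = lx + ly = 0.25 + 0.18 = 0.4300;  k·ωz = 0.4300·-0.4 = -0.1720
ω₁ (FL) = (vx − vy − k·ωz)/r = -0.6780/0.1 = -6.7800
ω₂ (FR) = (vx + vy + k·ωz)/r = -0.1220/0.1 = -1.2200
ω₃ (RL) = (vx + vy − k·ωz)/r = 0.2220/0.1 = 2.2200
ω₄ (RR) = (vx − vy + k·ωz)/r = -1.0220/0.1 = -10.2200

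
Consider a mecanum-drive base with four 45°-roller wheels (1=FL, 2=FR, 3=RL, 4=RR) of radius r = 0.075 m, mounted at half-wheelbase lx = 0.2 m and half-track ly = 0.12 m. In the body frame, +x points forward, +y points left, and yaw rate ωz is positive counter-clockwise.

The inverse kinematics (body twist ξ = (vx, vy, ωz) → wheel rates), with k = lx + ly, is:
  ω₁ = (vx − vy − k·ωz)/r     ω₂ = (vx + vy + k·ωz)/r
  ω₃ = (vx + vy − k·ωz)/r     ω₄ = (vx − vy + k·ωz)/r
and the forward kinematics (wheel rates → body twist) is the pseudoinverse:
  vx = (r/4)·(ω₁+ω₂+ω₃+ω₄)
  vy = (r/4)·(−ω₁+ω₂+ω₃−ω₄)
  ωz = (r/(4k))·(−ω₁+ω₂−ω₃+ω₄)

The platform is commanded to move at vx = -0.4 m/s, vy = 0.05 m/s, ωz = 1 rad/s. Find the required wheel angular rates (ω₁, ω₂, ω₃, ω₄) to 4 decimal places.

(-10.2667, -0.4000, -8.9333, -1.7333)

k = lx + ly = 0.2 + 0.12 = 0.3200;  k·ωz = 0.3200·1 = 0.3200
ω₁ (FL) = (vx − vy − k·ωz)/r = -0.7700/0.075 = -10.2667
ω₂ (FR) = (vx + vy + k·ωz)/r = -0.0300/0.075 = -0.4000
ω₃ (RL) = (vx + vy − k·ωz)/r = -0.6700/0.075 = -8.9333
ω₄ (RR) = (vx − vy + k·ωz)/r = -0.1300/0.075 = -1.7333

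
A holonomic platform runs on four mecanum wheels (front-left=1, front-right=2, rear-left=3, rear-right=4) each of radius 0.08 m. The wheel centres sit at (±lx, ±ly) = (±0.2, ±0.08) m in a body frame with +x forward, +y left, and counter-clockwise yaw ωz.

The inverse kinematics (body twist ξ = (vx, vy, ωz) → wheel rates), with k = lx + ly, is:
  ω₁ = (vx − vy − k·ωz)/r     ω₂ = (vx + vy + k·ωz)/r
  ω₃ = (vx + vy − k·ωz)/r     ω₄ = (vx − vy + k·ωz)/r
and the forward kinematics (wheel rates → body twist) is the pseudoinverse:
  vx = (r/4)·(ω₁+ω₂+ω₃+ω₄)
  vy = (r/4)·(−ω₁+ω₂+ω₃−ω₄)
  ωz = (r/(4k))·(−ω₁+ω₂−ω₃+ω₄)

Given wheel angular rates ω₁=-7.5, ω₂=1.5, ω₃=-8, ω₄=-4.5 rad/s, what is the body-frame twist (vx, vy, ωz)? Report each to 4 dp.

(-0.3700, 0.1100, 0.8929)

k = lx + ly = 0.2 + 0.08 = 0.2800
ω₁+ω₂+ω₃+ω₄ = -18.5000  →  vx = (0.08/4)·-18.5000 = -0.3700
−ω₁+ω₂+ω₃−ω₄ = 5.5000  →  vy = (0.08/4)·5.5000 = 0.1100
−ω₁+ω₂−ω₃+ω₄ = 12.5000  →  ωz = (0.08/1.1200)·12.5000 = 0.8929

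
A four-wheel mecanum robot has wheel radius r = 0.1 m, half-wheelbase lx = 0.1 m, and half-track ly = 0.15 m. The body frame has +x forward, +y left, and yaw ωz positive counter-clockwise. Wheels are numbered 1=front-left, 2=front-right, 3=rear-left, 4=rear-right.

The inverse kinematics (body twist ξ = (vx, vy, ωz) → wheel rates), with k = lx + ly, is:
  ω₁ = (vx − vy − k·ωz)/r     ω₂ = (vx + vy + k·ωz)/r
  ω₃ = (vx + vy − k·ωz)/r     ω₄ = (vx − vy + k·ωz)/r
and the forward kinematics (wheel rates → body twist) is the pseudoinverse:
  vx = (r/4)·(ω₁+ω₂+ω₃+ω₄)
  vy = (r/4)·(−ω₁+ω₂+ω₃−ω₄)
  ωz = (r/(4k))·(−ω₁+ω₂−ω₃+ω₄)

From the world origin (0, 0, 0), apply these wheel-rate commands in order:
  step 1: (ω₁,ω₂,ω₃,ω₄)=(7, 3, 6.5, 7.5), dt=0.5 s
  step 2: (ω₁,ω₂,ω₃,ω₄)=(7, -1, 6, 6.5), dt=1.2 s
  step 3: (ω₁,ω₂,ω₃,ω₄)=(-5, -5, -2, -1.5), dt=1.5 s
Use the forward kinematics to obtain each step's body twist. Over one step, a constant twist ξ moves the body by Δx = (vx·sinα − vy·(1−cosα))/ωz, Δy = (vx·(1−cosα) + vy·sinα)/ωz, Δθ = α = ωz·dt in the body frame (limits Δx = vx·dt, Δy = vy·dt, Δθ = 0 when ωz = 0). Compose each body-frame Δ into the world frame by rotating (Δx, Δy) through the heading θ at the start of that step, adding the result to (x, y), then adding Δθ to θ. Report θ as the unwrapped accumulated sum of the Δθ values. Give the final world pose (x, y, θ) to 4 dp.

step 1: ξ=(vx,vy,ωz)=(0.6000, -0.1250, -0.3000), dt=0.5 → body Δ=(0.2942, -0.0847, -0.1500) → world pose (0.2942, -0.0847, -0.1500)
step 2: ξ=(vx,vy,ωz)=(0.4625, -0.2125, -0.7500), dt=1.2 → body Δ=(0.3758, -0.4553, -0.9000) → world pose (0.5978, -0.5911, -1.0500)
step 3: ξ=(vx,vy,ωz)=(-0.3375, -0.0125, 0.0500), dt=1.5 → body Δ=(-0.5051, -0.0377, 0.0750) → world pose (0.3138, -0.1717, -0.9750)

(0.3138, -0.1717, -0.9750)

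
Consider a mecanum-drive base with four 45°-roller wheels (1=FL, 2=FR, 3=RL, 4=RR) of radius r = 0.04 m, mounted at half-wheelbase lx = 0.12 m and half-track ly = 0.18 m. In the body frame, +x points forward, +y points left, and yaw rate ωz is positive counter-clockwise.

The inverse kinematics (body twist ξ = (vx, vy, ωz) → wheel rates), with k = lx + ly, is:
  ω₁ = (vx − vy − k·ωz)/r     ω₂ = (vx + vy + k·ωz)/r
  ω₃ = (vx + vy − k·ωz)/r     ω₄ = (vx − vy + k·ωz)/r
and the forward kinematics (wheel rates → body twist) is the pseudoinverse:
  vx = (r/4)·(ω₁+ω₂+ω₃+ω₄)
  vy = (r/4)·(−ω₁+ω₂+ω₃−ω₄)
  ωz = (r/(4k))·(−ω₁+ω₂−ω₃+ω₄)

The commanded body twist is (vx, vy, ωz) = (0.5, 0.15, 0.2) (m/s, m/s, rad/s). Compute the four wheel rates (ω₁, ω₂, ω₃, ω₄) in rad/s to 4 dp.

(7.2500, 17.7500, 14.7500, 10.2500)

k = lx + ly = 0.12 + 0.18 = 0.3000;  k·ωz = 0.3000·0.2 = 0.0600
ω₁ (FL) = (vx − vy − k·ωz)/r = 0.2900/0.04 = 7.2500
ω₂ (FR) = (vx + vy + k·ωz)/r = 0.7100/0.04 = 17.7500
ω₃ (RL) = (vx + vy − k·ωz)/r = 0.5900/0.04 = 14.7500
ω₄ (RR) = (vx − vy + k·ωz)/r = 0.4100/0.04 = 10.2500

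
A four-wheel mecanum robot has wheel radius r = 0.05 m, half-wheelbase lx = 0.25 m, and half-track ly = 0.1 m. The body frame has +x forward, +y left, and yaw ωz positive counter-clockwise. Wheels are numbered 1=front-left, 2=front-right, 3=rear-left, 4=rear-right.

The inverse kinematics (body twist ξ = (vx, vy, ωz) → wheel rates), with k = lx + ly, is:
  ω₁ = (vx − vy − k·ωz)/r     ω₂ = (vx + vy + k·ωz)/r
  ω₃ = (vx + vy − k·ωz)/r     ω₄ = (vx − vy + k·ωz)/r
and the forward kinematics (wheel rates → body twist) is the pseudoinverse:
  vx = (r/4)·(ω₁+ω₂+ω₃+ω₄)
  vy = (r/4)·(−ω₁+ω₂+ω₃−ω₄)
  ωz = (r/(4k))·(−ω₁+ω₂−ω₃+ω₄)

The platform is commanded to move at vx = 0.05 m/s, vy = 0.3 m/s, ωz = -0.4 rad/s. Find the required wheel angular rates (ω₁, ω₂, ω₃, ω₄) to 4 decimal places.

(-2.2000, 4.2000, 9.8000, -7.8000)

k = lx + ly = 0.25 + 0.1 = 0.3500;  k·ωz = 0.3500·-0.4 = -0.1400
ω₁ (FL) = (vx − vy − k·ωz)/r = -0.1100/0.05 = -2.2000
ω₂ (FR) = (vx + vy + k·ωz)/r = 0.2100/0.05 = 4.2000
ω₃ (RL) = (vx + vy − k·ωz)/r = 0.4900/0.05 = 9.8000
ω₄ (RR) = (vx − vy + k·ωz)/r = -0.3900/0.05 = -7.8000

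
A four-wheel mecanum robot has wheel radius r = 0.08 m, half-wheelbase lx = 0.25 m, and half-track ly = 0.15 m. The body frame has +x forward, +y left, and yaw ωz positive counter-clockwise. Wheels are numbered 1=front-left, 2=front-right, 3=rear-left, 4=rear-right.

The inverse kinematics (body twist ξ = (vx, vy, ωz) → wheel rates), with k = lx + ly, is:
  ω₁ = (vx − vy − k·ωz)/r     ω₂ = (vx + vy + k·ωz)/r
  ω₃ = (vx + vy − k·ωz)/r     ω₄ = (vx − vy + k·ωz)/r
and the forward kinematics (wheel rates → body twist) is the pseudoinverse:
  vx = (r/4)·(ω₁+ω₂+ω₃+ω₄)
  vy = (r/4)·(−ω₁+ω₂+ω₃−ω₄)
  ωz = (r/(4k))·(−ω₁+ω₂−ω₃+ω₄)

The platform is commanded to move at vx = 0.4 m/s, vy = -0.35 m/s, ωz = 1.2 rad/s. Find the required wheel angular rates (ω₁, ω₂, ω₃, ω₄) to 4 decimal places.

(3.3750, 6.6250, -5.3750, 15.3750)

k = lx + ly = 0.25 + 0.15 = 0.4000;  k·ωz = 0.4000·1.2 = 0.4800
ω₁ (FL) = (vx − vy − k·ωz)/r = 0.2700/0.08 = 3.3750
ω₂ (FR) = (vx + vy + k·ωz)/r = 0.5300/0.08 = 6.6250
ω₃ (RL) = (vx + vy − k·ωz)/r = -0.4300/0.08 = -5.3750
ω₄ (RR) = (vx − vy + k·ωz)/r = 1.2300/0.08 = 15.3750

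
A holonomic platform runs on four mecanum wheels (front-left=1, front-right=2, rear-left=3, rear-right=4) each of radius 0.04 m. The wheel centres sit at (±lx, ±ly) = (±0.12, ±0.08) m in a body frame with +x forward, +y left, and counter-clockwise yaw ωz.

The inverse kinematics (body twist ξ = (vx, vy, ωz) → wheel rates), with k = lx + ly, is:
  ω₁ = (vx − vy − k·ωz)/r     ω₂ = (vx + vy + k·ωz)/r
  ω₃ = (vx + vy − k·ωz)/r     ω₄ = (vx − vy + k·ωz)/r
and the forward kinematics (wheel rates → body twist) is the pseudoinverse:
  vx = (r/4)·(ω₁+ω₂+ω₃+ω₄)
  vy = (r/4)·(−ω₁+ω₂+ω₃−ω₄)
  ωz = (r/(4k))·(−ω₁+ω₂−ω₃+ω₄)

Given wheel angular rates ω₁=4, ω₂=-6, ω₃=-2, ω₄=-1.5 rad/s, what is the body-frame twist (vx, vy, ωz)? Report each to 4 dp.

k = lx + ly = 0.12 + 0.08 = 0.2000
ω₁+ω₂+ω₃+ω₄ = -5.5000  →  vx = (0.04/4)·-5.5000 = -0.0550
−ω₁+ω₂+ω₃−ω₄ = -10.5000  →  vy = (0.04/4)·-10.5000 = -0.1050
−ω₁+ω₂−ω₃+ω₄ = -9.5000  →  ωz = (0.04/0.8000)·-9.5000 = -0.4750

(-0.0550, -0.1050, -0.4750)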